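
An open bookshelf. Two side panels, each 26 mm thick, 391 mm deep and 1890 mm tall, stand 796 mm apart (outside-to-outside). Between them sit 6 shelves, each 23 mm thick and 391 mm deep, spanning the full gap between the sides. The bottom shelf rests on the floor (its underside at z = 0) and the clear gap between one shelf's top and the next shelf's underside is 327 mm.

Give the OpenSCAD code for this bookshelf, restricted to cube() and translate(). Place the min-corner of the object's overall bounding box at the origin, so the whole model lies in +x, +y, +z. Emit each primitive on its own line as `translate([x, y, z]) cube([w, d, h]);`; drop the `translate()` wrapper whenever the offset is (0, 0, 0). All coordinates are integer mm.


cube([26, 391, 1890]);
translate([770, 0, 0]) cube([26, 391, 1890]);
translate([26, 0, 0]) cube([744, 391, 23]);
translate([26, 0, 350]) cube([744, 391, 23]);
translate([26, 0, 700]) cube([744, 391, 23]);
translate([26, 0, 1050]) cube([744, 391, 23]);
translate([26, 0, 1400]) cube([744, 391, 23]);
translate([26, 0, 1750]) cube([744, 391, 23]);


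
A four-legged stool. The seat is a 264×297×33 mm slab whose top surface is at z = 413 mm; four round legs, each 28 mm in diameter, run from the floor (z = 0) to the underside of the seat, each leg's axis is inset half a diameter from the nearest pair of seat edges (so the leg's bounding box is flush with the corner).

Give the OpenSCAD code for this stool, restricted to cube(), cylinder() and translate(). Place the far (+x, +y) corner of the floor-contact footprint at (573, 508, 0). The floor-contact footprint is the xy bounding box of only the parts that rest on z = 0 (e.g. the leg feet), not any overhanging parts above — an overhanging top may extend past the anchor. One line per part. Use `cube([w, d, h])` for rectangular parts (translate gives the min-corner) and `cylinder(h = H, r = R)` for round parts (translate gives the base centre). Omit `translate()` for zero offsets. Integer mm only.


translate([309, 211, 380]) cube([264, 297, 33]);
translate([323, 225, 0]) cylinder(h = 380, r = 14);
translate([559, 225, 0]) cylinder(h = 380, r = 14);
translate([323, 494, 0]) cylinder(h = 380, r = 14);
translate([559, 494, 0]) cylinder(h = 380, r = 14);


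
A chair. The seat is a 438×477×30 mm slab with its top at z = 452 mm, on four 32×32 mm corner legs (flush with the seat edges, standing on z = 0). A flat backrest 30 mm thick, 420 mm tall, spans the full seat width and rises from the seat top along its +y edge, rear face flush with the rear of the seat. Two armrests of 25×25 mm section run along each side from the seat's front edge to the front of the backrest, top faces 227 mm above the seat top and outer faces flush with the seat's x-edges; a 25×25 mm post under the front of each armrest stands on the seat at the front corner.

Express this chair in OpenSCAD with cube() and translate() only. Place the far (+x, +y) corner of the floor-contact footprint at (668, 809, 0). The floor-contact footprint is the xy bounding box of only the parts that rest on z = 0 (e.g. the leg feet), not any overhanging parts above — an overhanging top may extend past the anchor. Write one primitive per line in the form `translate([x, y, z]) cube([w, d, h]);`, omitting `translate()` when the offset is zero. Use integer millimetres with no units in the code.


translate([230, 332, 422]) cube([438, 477, 30]);
translate([230, 332, 0]) cube([32, 32, 422]);
translate([636, 332, 0]) cube([32, 32, 422]);
translate([230, 777, 0]) cube([32, 32, 422]);
translate([636, 777, 0]) cube([32, 32, 422]);
translate([230, 779, 452]) cube([438, 30, 420]);
translate([230, 332, 654]) cube([25, 447, 25]);
translate([643, 332, 654]) cube([25, 447, 25]);
translate([230, 332, 452]) cube([25, 25, 202]);
translate([643, 332, 452]) cube([25, 25, 202]);


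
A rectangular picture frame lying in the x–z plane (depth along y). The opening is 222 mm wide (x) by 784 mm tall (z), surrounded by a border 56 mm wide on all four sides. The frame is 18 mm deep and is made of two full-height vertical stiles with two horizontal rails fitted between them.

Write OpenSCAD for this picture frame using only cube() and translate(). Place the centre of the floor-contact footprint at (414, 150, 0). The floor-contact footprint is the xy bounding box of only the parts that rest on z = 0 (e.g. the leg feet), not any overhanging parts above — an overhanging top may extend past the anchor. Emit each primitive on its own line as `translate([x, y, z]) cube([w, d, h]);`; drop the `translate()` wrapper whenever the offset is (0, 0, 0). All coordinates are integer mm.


translate([247, 141, 0]) cube([56, 18, 896]);
translate([525, 141, 0]) cube([56, 18, 896]);
translate([303, 141, 0]) cube([222, 18, 56]);
translate([303, 141, 840]) cube([222, 18, 56]);


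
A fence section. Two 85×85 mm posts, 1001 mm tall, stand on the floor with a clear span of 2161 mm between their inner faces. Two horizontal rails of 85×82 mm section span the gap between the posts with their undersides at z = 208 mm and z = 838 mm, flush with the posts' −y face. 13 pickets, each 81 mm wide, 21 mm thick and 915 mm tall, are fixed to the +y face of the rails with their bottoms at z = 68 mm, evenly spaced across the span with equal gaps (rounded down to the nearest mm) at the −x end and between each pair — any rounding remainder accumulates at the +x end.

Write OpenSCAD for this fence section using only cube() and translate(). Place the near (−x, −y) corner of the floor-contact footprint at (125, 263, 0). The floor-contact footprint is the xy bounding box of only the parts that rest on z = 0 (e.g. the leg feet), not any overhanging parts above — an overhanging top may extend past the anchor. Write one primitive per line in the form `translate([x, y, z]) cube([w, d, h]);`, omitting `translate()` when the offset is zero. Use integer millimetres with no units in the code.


translate([125, 263, 0]) cube([85, 85, 1001]);
translate([2371, 263, 0]) cube([85, 85, 1001]);
translate([210, 263, 208]) cube([2161, 85, 82]);
translate([210, 263, 838]) cube([2161, 85, 82]);
translate([289, 348, 68]) cube([81, 21, 915]);
translate([449, 348, 68]) cube([81, 21, 915]);
translate([609, 348, 68]) cube([81, 21, 915]);
translate([769, 348, 68]) cube([81, 21, 915]);
translate([929, 348, 68]) cube([81, 21, 915]);
translate([1089, 348, 68]) cube([81, 21, 915]);
translate([1249, 348, 68]) cube([81, 21, 915]);
translate([1409, 348, 68]) cube([81, 21, 915]);
translate([1569, 348, 68]) cube([81, 21, 915]);
translate([1729, 348, 68]) cube([81, 21, 915]);
translate([1889, 348, 68]) cube([81, 21, 915]);
translate([2049, 348, 68]) cube([81, 21, 915]);
translate([2209, 348, 68]) cube([81, 21, 915]);


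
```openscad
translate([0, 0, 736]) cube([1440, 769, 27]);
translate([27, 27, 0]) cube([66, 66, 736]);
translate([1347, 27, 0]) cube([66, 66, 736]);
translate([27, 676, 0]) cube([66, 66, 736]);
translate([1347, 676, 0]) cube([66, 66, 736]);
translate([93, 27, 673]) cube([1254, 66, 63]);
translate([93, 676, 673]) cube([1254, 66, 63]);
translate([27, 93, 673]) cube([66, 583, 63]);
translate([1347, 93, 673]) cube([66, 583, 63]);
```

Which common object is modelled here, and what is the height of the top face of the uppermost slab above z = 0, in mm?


A table. The table height is 763 mm.

A 1440×769×27 slab sits at z = 736 on four 66 mm square posts — a table. The top surface is at 736 + 27 = 763 mm.


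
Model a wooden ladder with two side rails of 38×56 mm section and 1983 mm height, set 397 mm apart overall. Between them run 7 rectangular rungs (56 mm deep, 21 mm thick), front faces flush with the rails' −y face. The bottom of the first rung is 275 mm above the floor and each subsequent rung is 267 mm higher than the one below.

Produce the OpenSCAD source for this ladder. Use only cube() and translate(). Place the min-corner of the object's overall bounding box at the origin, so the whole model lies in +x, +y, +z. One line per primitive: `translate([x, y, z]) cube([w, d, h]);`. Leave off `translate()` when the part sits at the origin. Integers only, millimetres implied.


cube([38, 56, 1983]);
translate([359, 0, 0]) cube([38, 56, 1983]);
translate([38, 0, 275]) cube([321, 56, 21]);
translate([38, 0, 542]) cube([321, 56, 21]);
translate([38, 0, 809]) cube([321, 56, 21]);
translate([38, 0, 1076]) cube([321, 56, 21]);
translate([38, 0, 1343]) cube([321, 56, 21]);
translate([38, 0, 1610]) cube([321, 56, 21]);
translate([38, 0, 1877]) cube([321, 56, 21]);


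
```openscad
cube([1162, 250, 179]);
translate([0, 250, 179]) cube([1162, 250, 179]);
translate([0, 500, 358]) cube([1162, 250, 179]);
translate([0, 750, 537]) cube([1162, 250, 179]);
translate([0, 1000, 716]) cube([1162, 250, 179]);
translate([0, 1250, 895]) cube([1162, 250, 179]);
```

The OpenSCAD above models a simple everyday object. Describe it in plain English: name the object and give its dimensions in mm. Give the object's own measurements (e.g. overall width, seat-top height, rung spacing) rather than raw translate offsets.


A straight staircase of 6 solid steps. Each step is 1162 mm wide (x), 250 mm deep (y, the going) and 179 mm tall (the rise). The first step rests on the floor; each subsequent step sits one going further in +y and one rise higher in +z, directly behind and above the previous step with no overlap.


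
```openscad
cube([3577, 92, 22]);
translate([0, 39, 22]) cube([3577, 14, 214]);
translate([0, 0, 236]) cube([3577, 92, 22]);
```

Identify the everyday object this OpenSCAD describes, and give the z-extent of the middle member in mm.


An I-beam. The web height is 214 mm.

Two wide flanges with a thin centred web — an I-beam. Overall 258 mm minus two 22 mm flanges gives a web of 258 − 2·22 = 214 mm.


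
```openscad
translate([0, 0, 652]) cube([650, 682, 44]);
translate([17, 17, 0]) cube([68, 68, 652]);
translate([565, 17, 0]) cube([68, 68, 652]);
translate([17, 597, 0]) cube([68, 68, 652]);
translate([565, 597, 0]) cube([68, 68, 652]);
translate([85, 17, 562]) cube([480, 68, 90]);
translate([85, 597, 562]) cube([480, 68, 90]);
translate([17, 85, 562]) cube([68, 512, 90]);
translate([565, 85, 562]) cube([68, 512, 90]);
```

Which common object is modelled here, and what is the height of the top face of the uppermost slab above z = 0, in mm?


A table. The table height is 696 mm.

A 650×682×44 slab sits at z = 652 on four 68 mm square posts — a table. The top surface is at 652 + 44 = 696 mm.


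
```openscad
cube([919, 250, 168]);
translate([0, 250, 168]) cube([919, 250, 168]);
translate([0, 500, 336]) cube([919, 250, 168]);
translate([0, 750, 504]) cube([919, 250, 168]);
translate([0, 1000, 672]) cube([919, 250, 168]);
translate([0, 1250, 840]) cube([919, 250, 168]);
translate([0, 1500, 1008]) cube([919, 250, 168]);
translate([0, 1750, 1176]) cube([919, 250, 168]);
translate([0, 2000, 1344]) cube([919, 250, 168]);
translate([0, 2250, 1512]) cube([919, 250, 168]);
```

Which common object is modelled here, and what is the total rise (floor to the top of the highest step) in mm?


A staircase. The total rise is 1680 mm.

10 identical blocks, each offset up and back from the previous — a staircase. Each step is 168 mm tall and there are 10 of them, so the total rise is 10 × 168 = 1680 mm.


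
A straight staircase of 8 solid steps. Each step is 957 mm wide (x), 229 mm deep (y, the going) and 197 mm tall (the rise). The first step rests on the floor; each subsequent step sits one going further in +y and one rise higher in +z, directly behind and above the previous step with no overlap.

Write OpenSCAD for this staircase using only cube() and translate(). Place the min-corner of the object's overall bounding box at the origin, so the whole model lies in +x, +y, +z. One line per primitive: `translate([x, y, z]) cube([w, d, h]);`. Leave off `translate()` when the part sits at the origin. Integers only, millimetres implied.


cube([957, 229, 197]);
translate([0, 229, 197]) cube([957, 229, 197]);
translate([0, 458, 394]) cube([957, 229, 197]);
translate([0, 687, 591]) cube([957, 229, 197]);
translate([0, 916, 788]) cube([957, 229, 197]);
translate([0, 1145, 985]) cube([957, 229, 197]);
translate([0, 1374, 1182]) cube([957, 229, 197]);
translate([0, 1603, 1379]) cube([957, 229, 197]);


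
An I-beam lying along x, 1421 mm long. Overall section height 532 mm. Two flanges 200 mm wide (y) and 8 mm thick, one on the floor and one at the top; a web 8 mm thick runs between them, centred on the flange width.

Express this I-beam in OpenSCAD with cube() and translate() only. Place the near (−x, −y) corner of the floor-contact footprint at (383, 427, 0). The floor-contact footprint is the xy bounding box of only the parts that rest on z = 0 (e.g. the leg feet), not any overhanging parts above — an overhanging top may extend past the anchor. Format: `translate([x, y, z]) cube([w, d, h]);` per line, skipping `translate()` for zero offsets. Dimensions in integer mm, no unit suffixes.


translate([383, 427, 0]) cube([1421, 200, 8]);
translate([383, 523, 8]) cube([1421, 8, 516]);
translate([383, 427, 524]) cube([1421, 200, 8]);


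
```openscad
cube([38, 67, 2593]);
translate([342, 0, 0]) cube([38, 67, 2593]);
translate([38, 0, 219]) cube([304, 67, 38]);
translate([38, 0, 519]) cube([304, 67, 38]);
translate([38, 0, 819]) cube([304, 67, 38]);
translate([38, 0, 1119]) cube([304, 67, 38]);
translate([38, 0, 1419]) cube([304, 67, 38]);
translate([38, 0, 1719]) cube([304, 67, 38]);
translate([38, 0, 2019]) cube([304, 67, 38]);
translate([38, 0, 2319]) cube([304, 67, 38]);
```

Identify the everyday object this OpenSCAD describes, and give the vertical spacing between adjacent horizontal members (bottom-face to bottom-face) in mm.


A ladder. The rung spacing is 300 mm.

Two tall 38×67 posts with 8 short bars between them — a ladder. Adjacent rungs sit at z = 219 and z = 519, so the spacing is 519 − 219 = 300 mm.


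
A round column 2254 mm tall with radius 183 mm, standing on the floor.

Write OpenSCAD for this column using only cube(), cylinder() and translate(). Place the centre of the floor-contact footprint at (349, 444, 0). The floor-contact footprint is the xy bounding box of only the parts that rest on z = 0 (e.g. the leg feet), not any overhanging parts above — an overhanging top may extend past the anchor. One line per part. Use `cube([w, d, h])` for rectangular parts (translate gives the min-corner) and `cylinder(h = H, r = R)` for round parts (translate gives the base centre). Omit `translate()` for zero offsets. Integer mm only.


translate([349, 444, 0]) cylinder(h = 2254, r = 183);


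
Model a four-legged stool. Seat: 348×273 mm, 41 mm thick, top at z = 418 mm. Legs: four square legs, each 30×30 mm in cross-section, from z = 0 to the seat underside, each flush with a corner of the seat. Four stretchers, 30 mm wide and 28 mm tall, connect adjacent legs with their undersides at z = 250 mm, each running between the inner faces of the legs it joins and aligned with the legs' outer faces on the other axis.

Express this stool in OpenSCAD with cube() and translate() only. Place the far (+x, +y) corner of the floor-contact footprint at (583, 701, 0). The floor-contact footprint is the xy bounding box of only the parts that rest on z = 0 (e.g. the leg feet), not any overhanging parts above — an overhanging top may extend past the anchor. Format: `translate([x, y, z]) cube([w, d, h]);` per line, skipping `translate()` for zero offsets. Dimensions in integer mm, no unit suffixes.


translate([235, 428, 377]) cube([348, 273, 41]);
translate([235, 428, 0]) cube([30, 30, 377]);
translate([553, 428, 0]) cube([30, 30, 377]);
translate([235, 671, 0]) cube([30, 30, 377]);
translate([553, 671, 0]) cube([30, 30, 377]);
translate([265, 428, 250]) cube([288, 30, 28]);
translate([265, 671, 250]) cube([288, 30, 28]);
translate([235, 458, 250]) cube([30, 213, 28]);
translate([553, 458, 250]) cube([30, 213, 28]);


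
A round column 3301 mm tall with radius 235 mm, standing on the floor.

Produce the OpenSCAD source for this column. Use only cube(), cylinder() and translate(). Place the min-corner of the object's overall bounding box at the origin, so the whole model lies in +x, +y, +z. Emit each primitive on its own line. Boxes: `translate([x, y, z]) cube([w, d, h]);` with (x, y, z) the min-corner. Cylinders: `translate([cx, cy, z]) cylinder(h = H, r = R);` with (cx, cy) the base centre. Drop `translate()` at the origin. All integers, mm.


translate([235, 235, 0]) cylinder(h = 3301, r = 235);


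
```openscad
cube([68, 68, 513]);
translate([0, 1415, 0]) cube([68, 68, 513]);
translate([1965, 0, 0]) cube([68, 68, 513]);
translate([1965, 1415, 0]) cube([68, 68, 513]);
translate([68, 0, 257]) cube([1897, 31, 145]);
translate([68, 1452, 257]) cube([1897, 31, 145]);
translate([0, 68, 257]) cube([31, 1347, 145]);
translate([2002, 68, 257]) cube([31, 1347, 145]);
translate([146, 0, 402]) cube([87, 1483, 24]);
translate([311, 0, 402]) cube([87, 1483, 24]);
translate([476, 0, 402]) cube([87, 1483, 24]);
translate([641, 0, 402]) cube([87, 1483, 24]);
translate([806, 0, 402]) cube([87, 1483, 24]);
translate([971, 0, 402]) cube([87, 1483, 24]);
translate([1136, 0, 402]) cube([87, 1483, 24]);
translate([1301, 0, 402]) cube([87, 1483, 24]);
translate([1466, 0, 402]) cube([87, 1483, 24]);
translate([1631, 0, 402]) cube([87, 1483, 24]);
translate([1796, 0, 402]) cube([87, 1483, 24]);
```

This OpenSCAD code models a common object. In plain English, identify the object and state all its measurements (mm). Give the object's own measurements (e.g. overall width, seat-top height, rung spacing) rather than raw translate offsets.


A bed frame 2033 mm long (x) by 1483 mm wide (y). Four 68×68 mm corner posts, 513 mm tall, at the corners of the footprint. Four rails of 31 mm thickness and 145 mm height run between adjacent posts with their undersides at z = 257 mm, their outer faces flush with the outside of the frame (the two x-running rails run between the posts' inner faces; the two y-running rails run between the posts' inner faces). 11 slats, each 87 mm wide (x) and 24 mm thick, lie across the top of the two x-running rails, running the full 1483 mm width of the frame in y; along x they sit between the end posts with a 78 mm gap after the −x posts and between neighbouring slats, leaving 82 mm before the +x posts.


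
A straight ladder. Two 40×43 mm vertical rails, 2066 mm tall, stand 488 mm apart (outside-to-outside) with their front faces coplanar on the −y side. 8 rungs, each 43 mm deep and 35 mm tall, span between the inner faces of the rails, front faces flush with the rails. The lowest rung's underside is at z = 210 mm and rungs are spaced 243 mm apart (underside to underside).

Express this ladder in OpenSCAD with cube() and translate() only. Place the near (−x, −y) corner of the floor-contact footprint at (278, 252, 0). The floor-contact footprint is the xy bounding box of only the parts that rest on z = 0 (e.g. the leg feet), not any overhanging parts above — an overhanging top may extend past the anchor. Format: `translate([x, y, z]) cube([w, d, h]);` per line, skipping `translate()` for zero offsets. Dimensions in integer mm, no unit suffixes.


// rung span = 488 - 2*40 = 408
// rung[k] z = 210 + k*243
translate([278, 252, 0]) cube([40, 43, 2066]);
translate([726, 252, 0]) cube([40, 43, 2066]);
translate([318, 252, 210]) cube([408, 43, 35]);
translate([318, 252, 453]) cube([408, 43, 35]);
translate([318, 252, 696]) cube([408, 43, 35]);
translate([318, 252, 939]) cube([408, 43, 35]);
translate([318, 252, 1182]) cube([408, 43, 35]);
translate([318, 252, 1425]) cube([408, 43, 35]);
translate([318, 252, 1668]) cube([408, 43, 35]);
translate([318, 252, 1911]) cube([408, 43, 35]);


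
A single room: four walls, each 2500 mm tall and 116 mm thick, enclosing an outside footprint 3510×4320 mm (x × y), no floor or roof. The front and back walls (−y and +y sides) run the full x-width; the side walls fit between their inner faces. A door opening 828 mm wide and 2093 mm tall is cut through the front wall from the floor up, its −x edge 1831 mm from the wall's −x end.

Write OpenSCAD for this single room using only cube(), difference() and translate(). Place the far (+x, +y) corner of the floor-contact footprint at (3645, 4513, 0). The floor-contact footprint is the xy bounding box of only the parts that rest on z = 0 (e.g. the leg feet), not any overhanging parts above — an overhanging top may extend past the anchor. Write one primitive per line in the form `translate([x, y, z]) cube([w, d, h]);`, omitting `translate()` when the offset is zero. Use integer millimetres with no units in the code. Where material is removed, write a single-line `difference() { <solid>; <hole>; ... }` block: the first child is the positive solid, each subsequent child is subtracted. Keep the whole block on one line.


difference() { translate([135, 193, 0]) cube([3510, 116, 2500]); translate([1966, 193, 0]) cube([828, 116, 2093]); }
translate([135, 4397, 0]) cube([3510, 116, 2500]);
translate([135, 309, 0]) cube([116, 4088, 2500]);
translate([3529, 309, 0]) cube([116, 4088, 2500]);


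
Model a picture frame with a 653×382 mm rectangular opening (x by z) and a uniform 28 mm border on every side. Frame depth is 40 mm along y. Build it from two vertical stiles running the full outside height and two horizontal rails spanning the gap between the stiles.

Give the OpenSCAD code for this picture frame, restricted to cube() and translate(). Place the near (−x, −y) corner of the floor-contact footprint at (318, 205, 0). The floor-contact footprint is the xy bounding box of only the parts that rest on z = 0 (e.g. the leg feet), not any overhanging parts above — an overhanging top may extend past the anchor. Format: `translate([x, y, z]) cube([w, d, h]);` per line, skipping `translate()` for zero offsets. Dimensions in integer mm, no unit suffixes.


translate([318, 205, 0]) cube([28, 40, 438]);
translate([999, 205, 0]) cube([28, 40, 438]);
translate([346, 205, 0]) cube([653, 40, 28]);
translate([346, 205, 410]) cube([653, 40, 28]);


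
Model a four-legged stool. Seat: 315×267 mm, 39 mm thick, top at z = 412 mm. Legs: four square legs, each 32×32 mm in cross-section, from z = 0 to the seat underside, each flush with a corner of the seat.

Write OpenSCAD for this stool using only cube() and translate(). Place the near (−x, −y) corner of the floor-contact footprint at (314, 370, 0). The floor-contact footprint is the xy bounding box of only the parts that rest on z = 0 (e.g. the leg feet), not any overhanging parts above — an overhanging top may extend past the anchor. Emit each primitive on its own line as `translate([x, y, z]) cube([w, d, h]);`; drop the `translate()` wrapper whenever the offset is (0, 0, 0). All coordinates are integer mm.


translate([314, 370, 373]) cube([315, 267, 39]);
translate([314, 370, 0]) cube([32, 32, 373]);
translate([597, 370, 0]) cube([32, 32, 373]);
translate([314, 605, 0]) cube([32, 32, 373]);
translate([597, 605, 0]) cube([32, 32, 373]);


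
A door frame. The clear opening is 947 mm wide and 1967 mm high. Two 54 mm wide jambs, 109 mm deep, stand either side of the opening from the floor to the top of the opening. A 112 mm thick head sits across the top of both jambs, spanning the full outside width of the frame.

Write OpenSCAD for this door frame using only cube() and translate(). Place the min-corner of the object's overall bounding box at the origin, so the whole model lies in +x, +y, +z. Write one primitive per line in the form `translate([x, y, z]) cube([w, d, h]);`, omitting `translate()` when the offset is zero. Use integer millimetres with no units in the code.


cube([54, 109, 1967]);
translate([1001, 0, 0]) cube([54, 109, 1967]);
translate([0, 0, 1967]) cube([1055, 109, 112]);


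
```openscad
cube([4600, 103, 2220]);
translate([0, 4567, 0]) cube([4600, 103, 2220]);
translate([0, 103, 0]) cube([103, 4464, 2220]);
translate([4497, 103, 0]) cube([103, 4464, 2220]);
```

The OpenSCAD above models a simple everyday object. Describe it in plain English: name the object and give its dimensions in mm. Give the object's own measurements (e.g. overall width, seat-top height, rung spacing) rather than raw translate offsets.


The wall frame of a small rectangular building: four walls, each 2220 mm tall and 103 mm thick, enclosing a footprint 4600 mm (x) by 4670 mm (y) outside-to-outside, with no floor or roof. The front and back walls (the −y and +y sides) span the full width; the two side walls fit between them.


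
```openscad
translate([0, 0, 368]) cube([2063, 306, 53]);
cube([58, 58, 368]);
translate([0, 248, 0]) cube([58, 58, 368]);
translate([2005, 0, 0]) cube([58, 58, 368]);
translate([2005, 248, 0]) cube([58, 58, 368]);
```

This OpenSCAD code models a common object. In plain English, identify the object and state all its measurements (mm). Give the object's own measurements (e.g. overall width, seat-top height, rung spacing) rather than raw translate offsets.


A bench: a 2063×306 mm seat slab, 53 mm thick, top at z = 421 mm, on four 58×58 mm square legs flush with the seat corners and standing on z = 0.


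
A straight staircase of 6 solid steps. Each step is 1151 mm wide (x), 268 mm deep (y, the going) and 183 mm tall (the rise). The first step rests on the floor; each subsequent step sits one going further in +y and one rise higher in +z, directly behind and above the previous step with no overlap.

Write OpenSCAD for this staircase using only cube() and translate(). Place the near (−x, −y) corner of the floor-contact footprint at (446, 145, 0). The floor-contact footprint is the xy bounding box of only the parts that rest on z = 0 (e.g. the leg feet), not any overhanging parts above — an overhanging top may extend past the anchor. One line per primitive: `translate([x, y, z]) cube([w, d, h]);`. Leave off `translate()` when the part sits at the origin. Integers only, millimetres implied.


translate([446, 145, 0]) cube([1151, 268, 183]);
translate([446, 413, 183]) cube([1151, 268, 183]);
translate([446, 681, 366]) cube([1151, 268, 183]);
translate([446, 949, 549]) cube([1151, 268, 183]);
translate([446, 1217, 732]) cube([1151, 268, 183]);
translate([446, 1485, 915]) cube([1151, 268, 183]);


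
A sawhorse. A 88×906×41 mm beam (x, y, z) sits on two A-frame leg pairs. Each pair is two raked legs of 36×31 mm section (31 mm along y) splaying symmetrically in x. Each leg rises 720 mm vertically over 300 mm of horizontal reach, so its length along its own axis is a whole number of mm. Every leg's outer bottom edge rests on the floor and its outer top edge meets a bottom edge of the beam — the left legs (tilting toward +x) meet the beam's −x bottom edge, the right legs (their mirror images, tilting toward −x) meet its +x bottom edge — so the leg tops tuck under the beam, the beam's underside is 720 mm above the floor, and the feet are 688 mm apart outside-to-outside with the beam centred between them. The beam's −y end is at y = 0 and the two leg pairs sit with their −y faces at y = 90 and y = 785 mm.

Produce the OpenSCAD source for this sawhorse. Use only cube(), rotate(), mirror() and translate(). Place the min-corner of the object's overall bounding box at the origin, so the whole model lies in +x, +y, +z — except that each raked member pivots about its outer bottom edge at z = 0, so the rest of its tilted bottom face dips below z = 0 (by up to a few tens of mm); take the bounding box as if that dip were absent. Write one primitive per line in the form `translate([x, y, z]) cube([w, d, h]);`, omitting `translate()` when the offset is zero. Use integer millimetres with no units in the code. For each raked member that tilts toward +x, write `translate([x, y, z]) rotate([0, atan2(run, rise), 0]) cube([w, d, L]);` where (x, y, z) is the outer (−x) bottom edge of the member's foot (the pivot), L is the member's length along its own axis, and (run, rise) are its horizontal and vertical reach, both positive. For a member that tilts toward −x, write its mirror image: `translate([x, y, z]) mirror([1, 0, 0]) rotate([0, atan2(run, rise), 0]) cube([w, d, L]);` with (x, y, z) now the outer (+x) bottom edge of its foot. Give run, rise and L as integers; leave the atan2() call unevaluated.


// leg length = √(300² + 720²) = 780
// right-leg outer foot x = 2·300 + 88 = 688
// beam min-corner = (300, 0, 720)
translate([300, 0, 720]) cube([88, 906, 41]);
translate([0, 90, 0]) rotate([0, atan2(300, 720), 0]) cube([36, 31, 780]);
translate([688, 90, 0]) mirror([1, 0, 0]) rotate([0, atan2(300, 720), 0]) cube([36, 31, 780]);
translate([0, 785, 0]) rotate([0, atan2(300, 720), 0]) cube([36, 31, 780]);
translate([688, 785, 0]) mirror([1, 0, 0]) rotate([0, atan2(300, 720), 0]) cube([36, 31, 780]);


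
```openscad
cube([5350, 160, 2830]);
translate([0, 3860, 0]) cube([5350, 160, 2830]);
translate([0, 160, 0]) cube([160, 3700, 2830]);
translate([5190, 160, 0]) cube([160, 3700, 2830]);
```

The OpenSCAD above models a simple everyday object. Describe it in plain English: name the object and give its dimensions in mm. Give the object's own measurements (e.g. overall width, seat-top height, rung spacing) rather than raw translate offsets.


The wall frame of a small rectangular building: four walls, each 2830 mm tall and 160 mm thick, enclosing a footprint 5350 mm (x) by 4020 mm (y) outside-to-outside, with no floor or roof. The front and back walls (the −y and +y sides) span the full width; the two side walls fit between them.


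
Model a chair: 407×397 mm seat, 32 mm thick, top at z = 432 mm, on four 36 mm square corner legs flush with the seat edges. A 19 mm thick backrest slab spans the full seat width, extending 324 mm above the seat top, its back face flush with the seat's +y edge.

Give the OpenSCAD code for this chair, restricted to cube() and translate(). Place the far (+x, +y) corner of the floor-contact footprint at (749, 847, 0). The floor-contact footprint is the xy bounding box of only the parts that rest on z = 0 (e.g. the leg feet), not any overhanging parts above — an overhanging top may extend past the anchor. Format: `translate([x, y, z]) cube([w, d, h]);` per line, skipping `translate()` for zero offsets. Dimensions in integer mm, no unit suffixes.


translate([342, 450, 400]) cube([407, 397, 32]);
translate([342, 450, 0]) cube([36, 36, 400]);
translate([713, 450, 0]) cube([36, 36, 400]);
translate([342, 811, 0]) cube([36, 36, 400]);
translate([713, 811, 0]) cube([36, 36, 400]);
translate([342, 828, 432]) cube([407, 19, 324]);


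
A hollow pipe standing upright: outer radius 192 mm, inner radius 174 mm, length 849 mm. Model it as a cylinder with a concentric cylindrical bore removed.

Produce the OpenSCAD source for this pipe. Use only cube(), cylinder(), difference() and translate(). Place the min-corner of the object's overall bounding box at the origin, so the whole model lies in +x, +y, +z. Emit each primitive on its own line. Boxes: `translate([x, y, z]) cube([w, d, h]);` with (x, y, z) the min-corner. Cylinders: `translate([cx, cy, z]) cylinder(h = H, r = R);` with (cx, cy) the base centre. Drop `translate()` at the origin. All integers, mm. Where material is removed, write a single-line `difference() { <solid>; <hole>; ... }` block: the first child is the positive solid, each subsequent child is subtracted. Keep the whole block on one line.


difference() { translate([192, 192, 0]) cylinder(h = 849, r = 192); translate([192, 192, 0]) cylinder(h = 849, r = 174); }


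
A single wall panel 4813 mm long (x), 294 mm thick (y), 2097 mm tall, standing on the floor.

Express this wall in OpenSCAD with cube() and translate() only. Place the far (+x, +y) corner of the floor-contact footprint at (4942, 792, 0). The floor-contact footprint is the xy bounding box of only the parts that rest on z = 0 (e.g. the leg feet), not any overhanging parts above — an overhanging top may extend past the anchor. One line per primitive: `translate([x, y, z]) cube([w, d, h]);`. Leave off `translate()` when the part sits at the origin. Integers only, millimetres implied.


translate([129, 498, 0]) cube([4813, 294, 2097]);


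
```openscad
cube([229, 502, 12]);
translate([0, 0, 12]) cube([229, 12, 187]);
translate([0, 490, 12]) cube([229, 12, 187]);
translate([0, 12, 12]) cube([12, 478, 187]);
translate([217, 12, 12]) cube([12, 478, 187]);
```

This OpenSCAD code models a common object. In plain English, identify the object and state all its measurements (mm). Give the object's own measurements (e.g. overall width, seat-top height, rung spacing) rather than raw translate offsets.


An open-topped rectangular box: outside dimensions 229×502×199 mm, with a uniform wall and base thickness of 12 mm. The base is a full 229×502 slab on the floor; four walls sit on top of the base. The front and back walls (the −y and +y sides) span the full width; the two side walls fit between them.


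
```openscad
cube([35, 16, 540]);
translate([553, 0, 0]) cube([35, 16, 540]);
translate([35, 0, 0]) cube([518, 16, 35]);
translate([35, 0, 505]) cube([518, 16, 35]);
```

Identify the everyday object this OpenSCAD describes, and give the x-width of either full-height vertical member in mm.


A picture frame. The border width is 35 mm.

Four thin pieces enclosing a rectangular opening — a picture frame. The two full-height stiles are 540 mm tall; the top rail sits at z = 505 and is 35 mm tall, so the border above the opening is 540 − 505 = 35 mm, matching the stile x-width.


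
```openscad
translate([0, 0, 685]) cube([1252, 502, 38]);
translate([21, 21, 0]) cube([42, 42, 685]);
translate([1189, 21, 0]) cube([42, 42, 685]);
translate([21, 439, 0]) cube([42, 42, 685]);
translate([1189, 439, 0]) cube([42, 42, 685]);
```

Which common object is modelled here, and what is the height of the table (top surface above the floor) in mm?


A table. The table height is 723 mm.

A 1252×502×38 slab sits at z = 685 on four 42 mm square posts — a table. The top surface is at 685 + 38 = 723 mm.


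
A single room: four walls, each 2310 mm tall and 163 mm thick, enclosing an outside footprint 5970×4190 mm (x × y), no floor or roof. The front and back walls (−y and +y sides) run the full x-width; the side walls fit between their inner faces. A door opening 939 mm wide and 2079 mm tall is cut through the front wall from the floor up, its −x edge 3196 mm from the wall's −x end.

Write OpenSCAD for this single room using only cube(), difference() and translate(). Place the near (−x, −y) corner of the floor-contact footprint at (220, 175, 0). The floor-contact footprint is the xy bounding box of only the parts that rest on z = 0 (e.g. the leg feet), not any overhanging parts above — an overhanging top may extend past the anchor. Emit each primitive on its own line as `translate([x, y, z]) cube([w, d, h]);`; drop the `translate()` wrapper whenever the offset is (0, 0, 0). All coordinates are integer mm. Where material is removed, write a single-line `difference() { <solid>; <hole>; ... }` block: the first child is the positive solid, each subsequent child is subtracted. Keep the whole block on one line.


difference() { translate([220, 175, 0]) cube([5970, 163, 2310]); translate([3416, 175, 0]) cube([939, 163, 2079]); }
translate([220, 4202, 0]) cube([5970, 163, 2310]);
translate([220, 338, 0]) cube([163, 3864, 2310]);
translate([6027, 338, 0]) cube([163, 3864, 2310]);


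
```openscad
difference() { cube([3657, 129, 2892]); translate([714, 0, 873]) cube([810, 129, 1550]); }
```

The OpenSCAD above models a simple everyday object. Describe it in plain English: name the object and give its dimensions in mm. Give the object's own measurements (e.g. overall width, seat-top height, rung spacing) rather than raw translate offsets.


A wall 3657 mm long (x), 129 mm thick (y), 2892 mm tall, with a rectangular window opening cut through it. The opening is 810 mm wide and 1550 mm tall; its sill is at z = 873 mm and its near (−x) edge is 714 mm from the wall's −x end. The opening passes through the full wall thickness.


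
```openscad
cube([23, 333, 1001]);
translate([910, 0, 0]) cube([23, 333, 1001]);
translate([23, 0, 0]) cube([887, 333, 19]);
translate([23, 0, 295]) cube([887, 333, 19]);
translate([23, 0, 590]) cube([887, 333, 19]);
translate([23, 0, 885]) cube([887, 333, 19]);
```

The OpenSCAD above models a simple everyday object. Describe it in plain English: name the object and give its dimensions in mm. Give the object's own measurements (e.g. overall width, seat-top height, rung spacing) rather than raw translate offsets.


An open bookshelf. Two side panels, each 23 mm thick, 333 mm deep and 1001 mm tall, stand 933 mm apart (outside-to-outside). Between them sit 4 shelves, each 19 mm thick and 333 mm deep, spanning the full gap between the sides. The bottom shelf rests on the floor (its underside at z = 0) and the clear gap between one shelf's top and the next shelf's underside is 276 mm.


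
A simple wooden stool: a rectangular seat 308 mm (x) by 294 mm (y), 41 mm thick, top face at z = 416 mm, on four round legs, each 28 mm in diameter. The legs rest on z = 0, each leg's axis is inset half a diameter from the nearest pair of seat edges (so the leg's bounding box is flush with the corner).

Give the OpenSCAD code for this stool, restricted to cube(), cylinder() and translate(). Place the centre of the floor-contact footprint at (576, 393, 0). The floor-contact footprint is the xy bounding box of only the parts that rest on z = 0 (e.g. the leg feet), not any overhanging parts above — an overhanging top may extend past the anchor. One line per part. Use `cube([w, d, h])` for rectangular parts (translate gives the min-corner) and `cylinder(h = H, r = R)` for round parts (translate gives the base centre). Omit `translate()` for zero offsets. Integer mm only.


// leg_h = 416 - 41 = 375
translate([422, 246, 375]) cube([308, 294, 41]);
translate([436, 260, 0]) cylinder(h = 375, r = 14);
translate([716, 260, 0]) cylinder(h = 375, r = 14);
translate([436, 526, 0]) cylinder(h = 375, r = 14);
translate([716, 526, 0]) cylinder(h = 375, r = 14);


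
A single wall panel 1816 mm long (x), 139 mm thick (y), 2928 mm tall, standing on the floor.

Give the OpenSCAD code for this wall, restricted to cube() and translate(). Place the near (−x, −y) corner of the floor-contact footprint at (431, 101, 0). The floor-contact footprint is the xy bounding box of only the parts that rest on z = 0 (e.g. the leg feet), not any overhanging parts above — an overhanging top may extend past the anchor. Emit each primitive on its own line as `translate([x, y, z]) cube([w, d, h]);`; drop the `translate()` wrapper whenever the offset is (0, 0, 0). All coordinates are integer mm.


translate([431, 101, 0]) cube([1816, 139, 2928]);


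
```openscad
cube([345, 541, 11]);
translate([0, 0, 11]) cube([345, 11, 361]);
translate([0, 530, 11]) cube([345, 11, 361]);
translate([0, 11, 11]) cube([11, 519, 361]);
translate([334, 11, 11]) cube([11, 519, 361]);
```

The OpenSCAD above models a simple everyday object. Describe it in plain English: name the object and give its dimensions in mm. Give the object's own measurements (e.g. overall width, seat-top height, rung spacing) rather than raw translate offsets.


An open-topped rectangular box: outside dimensions 345×541×372 mm, with a uniform wall and base thickness of 11 mm. The base is a full 345×541 slab on the floor; four walls sit on top of the base. The front and back walls (the −y and +y sides) span the full width; the two side walls fit between them.


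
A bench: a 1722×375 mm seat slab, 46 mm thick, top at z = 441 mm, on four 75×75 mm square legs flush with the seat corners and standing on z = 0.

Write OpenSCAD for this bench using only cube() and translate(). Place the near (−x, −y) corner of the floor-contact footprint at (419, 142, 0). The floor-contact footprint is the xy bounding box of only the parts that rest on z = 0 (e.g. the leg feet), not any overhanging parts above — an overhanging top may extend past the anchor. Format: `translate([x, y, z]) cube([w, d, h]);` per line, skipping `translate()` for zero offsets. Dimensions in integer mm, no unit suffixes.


translate([419, 142, 395]) cube([1722, 375, 46]);
translate([419, 142, 0]) cube([75, 75, 395]);
translate([419, 442, 0]) cube([75, 75, 395]);
translate([2066, 142, 0]) cube([75, 75, 395]);
translate([2066, 442, 0]) cube([75, 75, 395]);
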